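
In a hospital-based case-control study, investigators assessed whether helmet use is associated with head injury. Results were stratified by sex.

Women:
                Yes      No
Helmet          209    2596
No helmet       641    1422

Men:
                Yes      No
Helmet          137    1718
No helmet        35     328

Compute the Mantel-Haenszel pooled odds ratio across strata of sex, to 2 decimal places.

OR_MH = Σ(aᵢdᵢ/nᵢ) / Σ(bᵢcᵢ/nᵢ), where nᵢ is the stratum total.
Stratum 1 (Women): n = 4868; a·d/n = 209·1422/4868 = 61.0514; b·c/n = 2596·641/4868 = 341.8316
Stratum 2 (Men): n = 2218; a·d/n = 137·328/2218 = 20.2597; b·c/n = 1718·35/2218 = 27.1100
OR_MH = (61.0514 + 20.2597) / (341.8316 + 27.1100) = 81.3110 / 368.9416 = 0.22039

0.22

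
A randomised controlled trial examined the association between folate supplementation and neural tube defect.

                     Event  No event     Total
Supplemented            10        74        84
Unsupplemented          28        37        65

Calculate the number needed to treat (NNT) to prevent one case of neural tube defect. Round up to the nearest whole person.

4

Risk in treated group = 10/84 = 0.11905; risk in control = 28/65 = 0.43077.
Absolute risk reduction = 0.43077 − 0.11905 = 0.31172
NNT = 1 / ARR = 1 / 0.31172 = 3.208 → round up → 4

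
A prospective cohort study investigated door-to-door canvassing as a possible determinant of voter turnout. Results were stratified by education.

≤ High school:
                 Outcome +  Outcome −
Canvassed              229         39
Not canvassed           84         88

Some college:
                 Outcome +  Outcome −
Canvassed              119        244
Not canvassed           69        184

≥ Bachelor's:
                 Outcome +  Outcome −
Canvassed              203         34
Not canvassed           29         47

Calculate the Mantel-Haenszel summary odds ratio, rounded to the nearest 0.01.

2.95

OR_MH = Σ(aᵢdᵢ/nᵢ) / Σ(bᵢcᵢ/nᵢ), where nᵢ is the stratum total.
Stratum 1 (≤ High school): n = 440; a·d/n = 229·88/440 = 45.8000; b·c/n = 39·84/440 = 7.4455
Stratum 2 (Some college): n = 616; a·d/n = 119·184/616 = 35.5455; b·c/n = 244·69/616 = 27.3312
Stratum 3 (≥ Bachelor's): n = 313; a·d/n = 203·47/313 = 30.4824; b·c/n = 34·29/313 = 3.1502
OR_MH = (45.8000 + 35.5455 + 30.4824) / (7.4455 + 27.3312 + 3.1502) = 111.8279 / 37.9268 = 2.94852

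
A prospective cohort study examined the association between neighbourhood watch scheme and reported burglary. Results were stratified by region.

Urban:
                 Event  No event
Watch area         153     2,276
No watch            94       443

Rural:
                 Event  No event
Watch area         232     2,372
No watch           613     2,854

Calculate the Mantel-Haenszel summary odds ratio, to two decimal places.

OR_MH = Σ(aᵢdᵢ/nᵢ) / Σ(bᵢcᵢ/nᵢ), where nᵢ is the stratum total.
Stratum 1 (Urban): n = 2966; a·d/n = 153·443/2966 = 22.8520; b·c/n = 2276·94/2966 = 72.1322
Stratum 2 (Rural): n = 6071; a·d/n = 232·2854/6071 = 109.0641; b·c/n = 2372·613/6071 = 239.5052
OR_MH = (22.8520 + 109.0641) / (72.1322 + 239.5052) = 131.9161 / 311.6374 = 0.42330

0.42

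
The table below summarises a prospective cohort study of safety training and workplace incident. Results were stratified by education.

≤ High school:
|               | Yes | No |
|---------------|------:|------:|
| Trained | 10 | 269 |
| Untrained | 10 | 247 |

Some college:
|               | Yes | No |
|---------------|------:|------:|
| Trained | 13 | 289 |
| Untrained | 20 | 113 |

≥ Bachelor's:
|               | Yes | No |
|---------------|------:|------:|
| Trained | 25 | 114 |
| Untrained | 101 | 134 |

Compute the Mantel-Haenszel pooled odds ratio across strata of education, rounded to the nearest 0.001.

OR_MH = Σ(aᵢdᵢ/nᵢ) / Σ(bᵢcᵢ/nᵢ), where nᵢ is the stratum total.
Stratum 1 (≤ High school): n = 536; a·d/n = 10·247/536 = 4.6082; b·c/n = 269·10/536 = 5.0187
Stratum 2 (Some college): n = 435; a·d/n = 13·113/435 = 3.3770; b·c/n = 289·20/435 = 13.2874
Stratum 3 (≥ Bachelor's): n = 374; a·d/n = 25·134/374 = 8.9572; b·c/n = 114·101/374 = 30.7861
OR_MH = (4.6082 + 3.3770 + 8.9572) / (5.0187 + 13.2874 + 30.7861) = 16.9424 / 49.0921 = 0.34512

0.345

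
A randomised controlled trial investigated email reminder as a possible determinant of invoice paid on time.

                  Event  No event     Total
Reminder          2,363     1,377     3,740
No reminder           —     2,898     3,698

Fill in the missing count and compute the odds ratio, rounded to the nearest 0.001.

The missing cell is in the unexposed row: 3698 − 2898 = 800.
So a = 2363, b = 1377, c = 800, d = 2898.
OR = (a·d)/(b·c) = (2363 × 2898) / (1377 × 800) = 6847974 / 1101600 = 6.21639

6.216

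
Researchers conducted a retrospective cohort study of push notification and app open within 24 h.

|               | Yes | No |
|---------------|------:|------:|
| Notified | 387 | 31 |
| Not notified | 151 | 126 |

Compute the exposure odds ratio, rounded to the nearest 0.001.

Cells: a = 387, b = 31, c = 151, d = 126.
OR = (a·d)/(b·c) = (387 × 126) / (31 × 151) = 48762 / 4681 = 10.41700
The odds of app open within 24 h are about 10.42 times as high in the notified group.

10.417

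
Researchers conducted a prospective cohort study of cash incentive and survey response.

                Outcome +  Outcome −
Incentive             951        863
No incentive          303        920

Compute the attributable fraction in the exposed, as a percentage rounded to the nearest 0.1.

Cells: a = 951, b = 863, c = 303, d = 920.
Risk in exposed = 951/1814 = 0.52426; risk in unexposed = 303/1223 = 0.24775.
RR = 0.52426/0.24775 = 2.11606
AR% = (RR − 1)/RR × 100 = (2.11606 − 1)/2.11606 × 100 = 52.7423%

52.7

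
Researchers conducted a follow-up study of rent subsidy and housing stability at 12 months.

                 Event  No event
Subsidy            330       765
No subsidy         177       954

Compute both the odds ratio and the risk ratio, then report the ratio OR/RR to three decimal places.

1.207

Cells: a = 330, b = 765, c = 177, d = 954.
OR = (330·954)/(765·177) = 314820/135405 = 2.32502
Risk in exposed = 330/1095 = 0.30137; risk in unexposed = 177/1131 = 0.15650; RR = 1.92570
OR/RR = 2.32502 / 1.92570 = 1.20736
The outcome is not rare, so the OR lies further from 1 than the RR.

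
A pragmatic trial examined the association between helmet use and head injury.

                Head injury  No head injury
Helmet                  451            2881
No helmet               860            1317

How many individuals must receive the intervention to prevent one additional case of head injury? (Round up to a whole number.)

4

Risk in treated group = 451/3332 = 0.13535; risk in control = 860/2177 = 0.39504.
Absolute risk reduction = 0.39504 − 0.13535 = 0.25968
NNT = 1 / ARR = 1 / 0.25968 = 3.851 → round up → 4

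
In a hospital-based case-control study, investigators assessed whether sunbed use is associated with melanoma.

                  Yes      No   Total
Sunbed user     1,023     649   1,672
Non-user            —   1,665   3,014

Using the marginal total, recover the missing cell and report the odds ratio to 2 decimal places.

1.95

The missing cell is in the unexposed row: 3014 − 1665 = 1349.
So a = 1023, b = 649, c = 1349, d = 1665.
OR = (a·d)/(b·c) = (1023 × 1665) / (649 × 1349) = 1703295 / 875501 = 1.94551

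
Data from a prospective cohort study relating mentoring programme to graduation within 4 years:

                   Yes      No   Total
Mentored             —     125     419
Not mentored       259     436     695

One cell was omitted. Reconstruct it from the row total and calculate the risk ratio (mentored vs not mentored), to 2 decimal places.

The missing cell is in the exposed row: 419 − 125 = 294.
So a = 294, b = 125, c = 259, d = 436.
RR = [a/(a+b)] / [c/(c+d)] = (294/419) / (259/695) = 0.70167/0.37266 = 1.88286

1.88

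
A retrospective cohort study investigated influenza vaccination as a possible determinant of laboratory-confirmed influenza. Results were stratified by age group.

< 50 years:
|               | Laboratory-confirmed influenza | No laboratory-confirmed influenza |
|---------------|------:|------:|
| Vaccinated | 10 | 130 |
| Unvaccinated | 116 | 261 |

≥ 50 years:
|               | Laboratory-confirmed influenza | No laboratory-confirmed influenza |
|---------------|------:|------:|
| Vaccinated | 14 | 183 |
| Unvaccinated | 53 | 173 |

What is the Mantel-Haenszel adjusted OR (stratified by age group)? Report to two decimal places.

OR_MH = Σ(aᵢdᵢ/nᵢ) / Σ(bᵢcᵢ/nᵢ), where nᵢ is the stratum total.
Stratum 1 (< 50 years): n = 517; a·d/n = 10·261/517 = 5.0484; b·c/n = 130·116/517 = 29.1683
Stratum 2 (≥ 50 years): n = 423; a·d/n = 14·173/423 = 5.7258; b·c/n = 183·53/423 = 22.9291
OR_MH = (5.0484 + 5.7258) / (29.1683 + 22.9291) = 10.7741 / 52.0974 = 0.20681

0.21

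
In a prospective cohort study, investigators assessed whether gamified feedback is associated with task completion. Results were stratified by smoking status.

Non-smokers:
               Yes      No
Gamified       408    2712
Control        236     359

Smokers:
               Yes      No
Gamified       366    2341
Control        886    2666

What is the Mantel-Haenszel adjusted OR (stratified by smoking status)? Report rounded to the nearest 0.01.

0.39

OR_MH = Σ(aᵢdᵢ/nᵢ) / Σ(bᵢcᵢ/nᵢ), where nᵢ is the stratum total.
Stratum 1 (Non-smokers): n = 3715; a·d/n = 408·359/3715 = 39.4272; b·c/n = 2712·236/3715 = 172.2832
Stratum 2 (Smokers): n = 6259; a·d/n = 366·2666/6259 = 155.8965; b·c/n = 2341·886/6259 = 331.3830
OR_MH = (39.4272 + 155.8965) / (172.2832 + 331.3830) = 195.3237 / 503.6661 = 0.38780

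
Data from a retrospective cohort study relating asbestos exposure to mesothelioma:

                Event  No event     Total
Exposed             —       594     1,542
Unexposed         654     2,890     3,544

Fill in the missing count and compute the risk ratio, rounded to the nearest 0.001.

3.332

The missing cell is in the exposed row: 1542 − 594 = 948.
So a = 948, b = 594, c = 654, d = 2890.
RR = [a/(a+b)] / [c/(c+d)] = (948/1542) / (654/3544) = 0.61479/0.18454 = 3.33150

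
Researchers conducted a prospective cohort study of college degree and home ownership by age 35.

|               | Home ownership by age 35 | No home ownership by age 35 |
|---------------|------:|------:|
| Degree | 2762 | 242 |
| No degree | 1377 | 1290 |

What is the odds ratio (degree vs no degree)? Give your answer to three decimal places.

10.692

Cells: a = 2762, b = 242, c = 1377, d = 1290.
OR = (a·d)/(b·c) = (2762 × 1290) / (242 × 1377) = 3562980 / 333234 = 10.69213
The odds of home ownership by age 35 are about 10.69 times as high in the degree group.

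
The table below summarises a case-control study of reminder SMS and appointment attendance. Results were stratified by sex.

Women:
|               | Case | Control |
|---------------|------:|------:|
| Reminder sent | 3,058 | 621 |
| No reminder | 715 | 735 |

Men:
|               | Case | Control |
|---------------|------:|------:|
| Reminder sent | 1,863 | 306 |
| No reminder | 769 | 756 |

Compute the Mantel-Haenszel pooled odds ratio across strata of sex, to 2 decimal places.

5.45

OR_MH = Σ(aᵢdᵢ/nᵢ) / Σ(bᵢcᵢ/nᵢ), where nᵢ is the stratum total.
Stratum 1 (Women): n = 5129; a·d/n = 3058·735/5129 = 438.2199; b·c/n = 621·715/5129 = 86.5695
Stratum 2 (Men): n = 3694; a·d/n = 1863·756/3694 = 381.2745; b·c/n = 306·769/3694 = 63.7017
OR_MH = (438.2199 + 381.2745) / (86.5695 + 63.7017) = 819.4944 / 150.2712 = 5.45344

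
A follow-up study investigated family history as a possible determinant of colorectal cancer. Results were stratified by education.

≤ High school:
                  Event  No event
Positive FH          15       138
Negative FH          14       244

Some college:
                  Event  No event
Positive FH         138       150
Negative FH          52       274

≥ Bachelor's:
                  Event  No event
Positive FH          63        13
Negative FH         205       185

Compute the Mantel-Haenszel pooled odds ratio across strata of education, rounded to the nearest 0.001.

4.130

OR_MH = Σ(aᵢdᵢ/nᵢ) / Σ(bᵢcᵢ/nᵢ), where nᵢ is the stratum total.
Stratum 1 (≤ High school): n = 411; a·d/n = 15·244/411 = 8.9051; b·c/n = 138·14/411 = 4.7007
Stratum 2 (Some college): n = 614; a·d/n = 138·274/614 = 61.5831; b·c/n = 150·52/614 = 12.7036
Stratum 3 (≥ Bachelor's): n = 466; a·d/n = 63·185/466 = 25.0107; b·c/n = 13·205/466 = 5.7189
OR_MH = (8.9051 + 61.5831 + 25.0107) / (4.7007 + 12.7036 + 5.7189) = 95.4989 / 23.1232 = 4.13000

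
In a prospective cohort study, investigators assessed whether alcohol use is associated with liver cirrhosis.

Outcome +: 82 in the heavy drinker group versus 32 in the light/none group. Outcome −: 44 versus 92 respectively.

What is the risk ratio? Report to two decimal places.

From the description: a = 82, b = 44, c = 32, d = 92.
Risk in exposed = 82/126 = 0.65079; risk in unexposed = 32/124 = 0.25806.
RR = 0.65079 / 0.25806 = 2.52183
The risk among the exposed is 2.52 times that among the unexposed.

2.52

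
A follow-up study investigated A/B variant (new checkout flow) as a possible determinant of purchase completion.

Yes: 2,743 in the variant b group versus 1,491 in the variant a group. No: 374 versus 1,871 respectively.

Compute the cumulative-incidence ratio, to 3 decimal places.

1.984

From the description: a = 2743, b = 374, c = 1491, d = 1871.
Risk in exposed = 2743/3117 = 0.88001; risk in unexposed = 1491/3362 = 0.44349.
RR = 0.88001 / 0.44349 = 1.98431
The risk among the exposed is 1.98 times that among the unexposed.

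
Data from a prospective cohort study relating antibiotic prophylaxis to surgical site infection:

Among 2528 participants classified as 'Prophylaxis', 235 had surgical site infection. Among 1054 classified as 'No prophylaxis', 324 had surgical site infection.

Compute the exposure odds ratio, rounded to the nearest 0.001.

0.231

From the description: a = 235, b = 2293, c = 324, d = 730.
OR = (a·d)/(b·c) = (235 × 730) / (2293 × 324) = 171550 / 742932 = 0.23091
Exposure is associated with lower odds of surgical site infection (OR = 0.23 < 1).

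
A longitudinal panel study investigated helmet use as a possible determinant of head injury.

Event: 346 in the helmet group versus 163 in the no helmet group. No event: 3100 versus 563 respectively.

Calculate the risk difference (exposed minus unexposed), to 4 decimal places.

-0.1241

From the description: a = 346, b = 3100, c = 163, d = 563.
Risk in exposed = 346/3446 = 0.100406; risk in unexposed = 163/726 = 0.224518.
Risk difference = 0.100406 − 0.224518 = -0.124112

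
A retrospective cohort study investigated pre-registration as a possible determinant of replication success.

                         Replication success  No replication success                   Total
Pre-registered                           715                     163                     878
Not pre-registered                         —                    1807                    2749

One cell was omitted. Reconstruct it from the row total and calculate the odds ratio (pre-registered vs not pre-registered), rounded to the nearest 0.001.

8.414

The missing cell is in the unexposed row: 2749 − 1807 = 942.
So a = 715, b = 163, c = 942, d = 1807.
OR = (a·d)/(b·c) = (715 × 1807) / (163 × 942) = 1292005 / 153546 = 8.41445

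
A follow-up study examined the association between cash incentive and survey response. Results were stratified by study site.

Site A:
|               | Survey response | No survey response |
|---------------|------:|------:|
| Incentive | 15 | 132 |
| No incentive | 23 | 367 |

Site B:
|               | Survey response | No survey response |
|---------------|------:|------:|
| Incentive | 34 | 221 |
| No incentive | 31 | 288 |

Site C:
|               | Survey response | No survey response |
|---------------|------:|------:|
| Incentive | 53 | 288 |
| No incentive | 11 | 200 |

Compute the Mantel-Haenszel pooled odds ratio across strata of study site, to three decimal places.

1.994

OR_MH = Σ(aᵢdᵢ/nᵢ) / Σ(bᵢcᵢ/nᵢ), where nᵢ is the stratum total.
Stratum 1 (Site A): n = 537; a·d/n = 15·367/537 = 10.2514; b·c/n = 132·23/537 = 5.6536
Stratum 2 (Site B): n = 574; a·d/n = 34·288/574 = 17.0592; b·c/n = 221·31/574 = 11.9355
Stratum 3 (Site C): n = 552; a·d/n = 53·200/552 = 19.2029; b·c/n = 288·11/552 = 5.7391
OR_MH = (10.2514 + 17.0592 + 19.2029) / (5.6536 + 11.9355 + 5.7391) = 46.5135 / 23.3283 = 1.99387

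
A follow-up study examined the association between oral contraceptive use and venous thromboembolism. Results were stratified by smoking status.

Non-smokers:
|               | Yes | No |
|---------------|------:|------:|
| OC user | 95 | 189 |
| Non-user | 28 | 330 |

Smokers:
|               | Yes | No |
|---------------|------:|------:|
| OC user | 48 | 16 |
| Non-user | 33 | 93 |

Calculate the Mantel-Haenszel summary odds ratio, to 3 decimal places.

6.562

OR_MH = Σ(aᵢdᵢ/nᵢ) / Σ(bᵢcᵢ/nᵢ), where nᵢ is the stratum total.
Stratum 1 (Non-smokers): n = 642; a·d/n = 95·330/642 = 48.8318; b·c/n = 189·28/642 = 8.2430
Stratum 2 (Smokers): n = 190; a·d/n = 48·93/190 = 23.4947; b·c/n = 16·33/190 = 2.7789
OR_MH = (48.8318 + 23.4947) / (8.2430 + 2.7789) = 72.3265 / 11.0219 = 6.56205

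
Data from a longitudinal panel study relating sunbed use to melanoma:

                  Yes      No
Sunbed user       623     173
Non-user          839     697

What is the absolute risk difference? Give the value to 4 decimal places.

Cells: a = 623, b = 173, c = 839, d = 697.
Risk in exposed = 623/796 = 0.782663; risk in unexposed = 839/1536 = 0.546224.
Risk difference = 0.782663 − 0.546224 = 0.236439

0.2364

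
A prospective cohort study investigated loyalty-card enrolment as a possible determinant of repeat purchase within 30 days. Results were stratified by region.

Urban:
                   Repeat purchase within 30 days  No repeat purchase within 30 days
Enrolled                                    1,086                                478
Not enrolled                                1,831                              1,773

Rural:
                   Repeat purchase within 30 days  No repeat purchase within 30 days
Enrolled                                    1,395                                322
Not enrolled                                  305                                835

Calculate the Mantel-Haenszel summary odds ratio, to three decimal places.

3.830

OR_MH = Σ(aᵢdᵢ/nᵢ) / Σ(bᵢcᵢ/nᵢ), where nᵢ is the stratum total.
Stratum 1 (Urban): n = 5168; a·d/n = 1086·1773/5168 = 372.5770; b·c/n = 478·1831/5168 = 169.3533
Stratum 2 (Rural): n = 2857; a·d/n = 1395·835/2857 = 407.7091; b·c/n = 322·305/2857 = 34.3752
OR_MH = (372.5770 + 407.7091) / (169.3533 + 34.3752) = 780.2861 / 203.7285 = 3.83003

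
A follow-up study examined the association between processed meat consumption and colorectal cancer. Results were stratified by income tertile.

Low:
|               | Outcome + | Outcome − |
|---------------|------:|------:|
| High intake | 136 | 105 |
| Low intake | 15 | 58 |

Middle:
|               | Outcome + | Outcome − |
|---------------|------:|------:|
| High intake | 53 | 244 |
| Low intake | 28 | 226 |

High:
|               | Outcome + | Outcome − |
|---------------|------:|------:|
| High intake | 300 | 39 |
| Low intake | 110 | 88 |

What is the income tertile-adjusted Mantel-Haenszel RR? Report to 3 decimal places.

1.735

RR_MH = Σ(aᵢ·n₀ᵢ/nᵢ) / Σ(cᵢ·n₁ᵢ/nᵢ), with n₁ᵢ = aᵢ+bᵢ (exposed), n₀ᵢ = cᵢ+dᵢ (unexposed), nᵢ = n₁ᵢ+n₀ᵢ.
Stratum 1 (Low): n₁ = 241, n₀ = 73, n = 314; a·n₀/n = 136·73/314 = 31.6178; c·n₁/n = 15·241/314 = 11.5127
Stratum 2 (Middle): n₁ = 297, n₀ = 254, n = 551; a·n₀/n = 53·254/551 = 24.4319; c·n₁/n = 28·297/551 = 15.0926
Stratum 3 (High): n₁ = 339, n₀ = 198, n = 537; a·n₀/n = 300·198/537 = 110.6145; c·n₁/n = 110·339/537 = 69.4413
RR_MH = (31.6178 + 24.4319 + 110.6145) / (11.5127 + 15.0926 + 69.4413) = 166.6643 / 96.0466 = 1.73524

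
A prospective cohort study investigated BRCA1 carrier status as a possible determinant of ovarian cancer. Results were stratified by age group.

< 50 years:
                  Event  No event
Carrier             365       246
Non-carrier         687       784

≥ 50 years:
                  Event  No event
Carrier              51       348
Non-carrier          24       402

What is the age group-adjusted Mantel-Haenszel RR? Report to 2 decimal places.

RR_MH = Σ(aᵢ·n₀ᵢ/nᵢ) / Σ(cᵢ·n₁ᵢ/nᵢ), with n₁ᵢ = aᵢ+bᵢ (exposed), n₀ᵢ = cᵢ+dᵢ (unexposed), nᵢ = n₁ᵢ+n₀ᵢ.
Stratum 1 (< 50 years): n₁ = 611, n₀ = 1471, n = 2082; a·n₀/n = 365·1471/2082 = 257.8842; c·n₁/n = 687·611/2082 = 201.6124
Stratum 2 (≥ 50 years): n₁ = 399, n₀ = 426, n = 825; a·n₀/n = 51·426/825 = 26.3345; c·n₁/n = 24·399/825 = 11.6073
RR_MH = (257.8842 + 26.3345) / (201.6124 + 11.6073) = 284.2188 / 213.2197 = 1.33299

1.33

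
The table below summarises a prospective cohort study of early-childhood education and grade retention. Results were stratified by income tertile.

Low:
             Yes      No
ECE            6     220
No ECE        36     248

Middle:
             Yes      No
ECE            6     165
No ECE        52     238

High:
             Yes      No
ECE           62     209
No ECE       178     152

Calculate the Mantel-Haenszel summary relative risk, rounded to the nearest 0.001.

0.356

RR_MH = Σ(aᵢ·n₀ᵢ/nᵢ) / Σ(cᵢ·n₁ᵢ/nᵢ), with n₁ᵢ = aᵢ+bᵢ (exposed), n₀ᵢ = cᵢ+dᵢ (unexposed), nᵢ = n₁ᵢ+n₀ᵢ.
Stratum 1 (Low): n₁ = 226, n₀ = 284, n = 510; a·n₀/n = 6·284/510 = 3.3412; c·n₁/n = 36·226/510 = 15.9529
Stratum 2 (Middle): n₁ = 171, n₀ = 290, n = 461; a·n₀/n = 6·290/461 = 3.7744; c·n₁/n = 52·171/461 = 19.2885
Stratum 3 (High): n₁ = 271, n₀ = 330, n = 601; a·n₀/n = 62·330/601 = 34.0433; c·n₁/n = 178·271/601 = 80.2629
RR_MH = (3.3412 + 3.7744 + 34.0433) / (15.9529 + 19.2885 + 80.2629) = 41.1588 / 115.5043 = 0.35634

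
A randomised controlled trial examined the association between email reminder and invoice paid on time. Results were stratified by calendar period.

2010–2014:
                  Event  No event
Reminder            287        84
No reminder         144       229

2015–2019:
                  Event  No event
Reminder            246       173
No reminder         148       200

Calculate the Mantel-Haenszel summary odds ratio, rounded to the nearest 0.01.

3.07

OR_MH = Σ(aᵢdᵢ/nᵢ) / Σ(bᵢcᵢ/nᵢ), where nᵢ is the stratum total.
Stratum 1 (2010–2014): n = 744; a·d/n = 287·229/744 = 88.3374; b·c/n = 84·144/744 = 16.2581
Stratum 2 (2015–2019): n = 767; a·d/n = 246·200/767 = 64.1460; b·c/n = 173·148/767 = 33.3820
OR_MH = (88.3374 + 64.1460) / (16.2581 + 33.3820) = 152.4834 / 49.6401 = 3.07178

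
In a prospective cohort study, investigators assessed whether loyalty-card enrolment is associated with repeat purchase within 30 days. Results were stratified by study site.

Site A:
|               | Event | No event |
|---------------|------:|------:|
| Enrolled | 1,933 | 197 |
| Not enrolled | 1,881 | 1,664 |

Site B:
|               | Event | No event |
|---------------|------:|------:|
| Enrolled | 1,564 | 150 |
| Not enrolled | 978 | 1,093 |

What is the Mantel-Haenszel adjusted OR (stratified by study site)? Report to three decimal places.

OR_MH = Σ(aᵢdᵢ/nᵢ) / Σ(bᵢcᵢ/nᵢ), where nᵢ is the stratum total.
Stratum 1 (Site A): n = 5675; a·d/n = 1933·1664/5675 = 566.7863; b·c/n = 197·1881/5675 = 65.2964
Stratum 2 (Site B): n = 3785; a·d/n = 1564·1093/3785 = 451.6386; b·c/n = 150·978/3785 = 38.7583
OR_MH = (566.7863 + 451.6386) / (65.2964 + 38.7583) = 1018.4248 / 104.0546 = 9.78740

9.787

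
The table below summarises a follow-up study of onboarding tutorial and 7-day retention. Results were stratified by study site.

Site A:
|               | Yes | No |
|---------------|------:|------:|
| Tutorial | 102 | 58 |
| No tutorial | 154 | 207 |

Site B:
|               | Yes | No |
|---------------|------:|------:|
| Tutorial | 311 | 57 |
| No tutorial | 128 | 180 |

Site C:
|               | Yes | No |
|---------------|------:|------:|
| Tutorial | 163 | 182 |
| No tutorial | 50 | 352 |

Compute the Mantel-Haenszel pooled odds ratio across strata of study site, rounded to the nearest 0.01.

4.99

OR_MH = Σ(aᵢdᵢ/nᵢ) / Σ(bᵢcᵢ/nᵢ), where nᵢ is the stratum total.
Stratum 1 (Site A): n = 521; a·d/n = 102·207/521 = 40.5259; b·c/n = 58·154/521 = 17.1440
Stratum 2 (Site B): n = 676; a·d/n = 311·180/676 = 82.8107; b·c/n = 57·128/676 = 10.7929
Stratum 3 (Site C): n = 747; a·d/n = 163·352/747 = 76.8086; b·c/n = 182·50/747 = 12.1821
OR_MH = (40.5259 + 82.8107 + 76.8086) / (17.1440 + 10.7929 + 12.1821) = 200.1451 / 40.1189 = 4.98880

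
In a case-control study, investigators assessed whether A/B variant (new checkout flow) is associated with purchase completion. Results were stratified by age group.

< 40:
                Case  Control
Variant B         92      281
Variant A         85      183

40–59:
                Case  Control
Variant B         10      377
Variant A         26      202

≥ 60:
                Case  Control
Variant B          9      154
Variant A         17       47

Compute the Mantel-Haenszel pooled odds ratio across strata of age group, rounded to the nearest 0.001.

0.485

OR_MH = Σ(aᵢdᵢ/nᵢ) / Σ(bᵢcᵢ/nᵢ), where nᵢ is the stratum total.
Stratum 1 (< 40): n = 641; a·d/n = 92·183/641 = 26.2652; b·c/n = 281·85/641 = 37.2621
Stratum 2 (40–59): n = 615; a·d/n = 10·202/615 = 3.2846; b·c/n = 377·26/615 = 15.9382
Stratum 3 (≥ 60): n = 227; a·d/n = 9·47/227 = 1.8634; b·c/n = 154·17/227 = 11.5330
OR_MH = (26.2652 + 3.2846 + 1.8634) / (37.2621 + 15.9382 + 11.5330) = 31.4132 / 64.7333 = 0.48527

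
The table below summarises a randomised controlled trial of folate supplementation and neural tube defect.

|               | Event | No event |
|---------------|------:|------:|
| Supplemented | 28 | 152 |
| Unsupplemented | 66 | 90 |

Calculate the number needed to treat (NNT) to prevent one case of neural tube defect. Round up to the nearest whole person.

4

Risk in treated group = 28/180 = 0.15556; risk in control = 66/156 = 0.42308.
Absolute risk reduction = 0.42308 − 0.15556 = 0.26752
NNT = 1 / ARR = 1 / 0.26752 = 3.738 → round up → 4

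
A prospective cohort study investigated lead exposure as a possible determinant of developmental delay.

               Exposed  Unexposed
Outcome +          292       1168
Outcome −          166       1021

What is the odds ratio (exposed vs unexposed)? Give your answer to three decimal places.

1.538

Reading the table with exposure as columns: a = 292 (Exposed, case), b = 166 (Exposed, non-case), c = 1168 (Unexposed, case), d = 1021.
OR = (a·d)/(b·c) = (292 × 1021) / (166 × 1168) = 298132 / 193888 = 1.53765
The odds of developmental delay are about 1.54 times as high in the exposed group.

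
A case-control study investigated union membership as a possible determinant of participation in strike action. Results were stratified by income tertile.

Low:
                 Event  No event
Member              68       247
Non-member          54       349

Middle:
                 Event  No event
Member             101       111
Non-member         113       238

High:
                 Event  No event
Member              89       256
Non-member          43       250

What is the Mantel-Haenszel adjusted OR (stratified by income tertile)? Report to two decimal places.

1.90

OR_MH = Σ(aᵢdᵢ/nᵢ) / Σ(bᵢcᵢ/nᵢ), where nᵢ is the stratum total.
Stratum 1 (Low): n = 718; a·d/n = 68·349/718 = 33.0529; b·c/n = 247·54/718 = 18.5766
Stratum 2 (Middle): n = 563; a·d/n = 101·238/563 = 42.6963; b·c/n = 111·113/563 = 22.2789
Stratum 3 (High): n = 638; a·d/n = 89·250/638 = 34.8746; b·c/n = 256·43/638 = 17.2539
OR_MH = (33.0529 + 42.6963 + 34.8746) / (18.5766 + 22.2789 + 17.2539) = 110.6238 / 58.1094 = 1.90372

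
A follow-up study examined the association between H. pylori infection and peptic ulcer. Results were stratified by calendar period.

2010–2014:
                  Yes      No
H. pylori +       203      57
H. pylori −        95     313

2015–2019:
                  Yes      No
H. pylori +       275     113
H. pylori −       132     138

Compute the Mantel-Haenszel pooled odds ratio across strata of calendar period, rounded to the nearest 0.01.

4.96

OR_MH = Σ(aᵢdᵢ/nᵢ) / Σ(bᵢcᵢ/nᵢ), where nᵢ is the stratum total.
Stratum 1 (2010–2014): n = 668; a·d/n = 203·313/668 = 95.1183; b·c/n = 57·95/668 = 8.1063
Stratum 2 (2015–2019): n = 658; a·d/n = 275·138/658 = 57.6748; b·c/n = 113·132/658 = 22.6687
OR_MH = (95.1183 + 57.6748) / (8.1063 + 22.6687) = 152.7930 / 30.7750 = 4.96485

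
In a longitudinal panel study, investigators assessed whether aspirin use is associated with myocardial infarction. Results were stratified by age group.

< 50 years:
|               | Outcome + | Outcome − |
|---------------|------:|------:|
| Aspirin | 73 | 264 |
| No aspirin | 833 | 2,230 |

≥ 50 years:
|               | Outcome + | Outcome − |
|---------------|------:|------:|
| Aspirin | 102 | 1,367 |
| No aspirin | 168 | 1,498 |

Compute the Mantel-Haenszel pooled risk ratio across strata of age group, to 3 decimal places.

RR_MH = Σ(aᵢ·n₀ᵢ/nᵢ) / Σ(cᵢ·n₁ᵢ/nᵢ), with n₁ᵢ = aᵢ+bᵢ (exposed), n₀ᵢ = cᵢ+dᵢ (unexposed), nᵢ = n₁ᵢ+n₀ᵢ.
Stratum 1 (< 50 years): n₁ = 337, n₀ = 3063, n = 3400; a·n₀/n = 73·3063/3400 = 65.7644; c·n₁/n = 833·337/3400 = 82.5650
Stratum 2 (≥ 50 years): n₁ = 1469, n₀ = 1666, n = 3135; a·n₀/n = 102·1666/3135 = 54.2048; c·n₁/n = 168·1469/3135 = 78.7215
RR_MH = (65.7644 + 54.2048) / (82.5650 + 78.7215) = 119.9692 / 161.2865 = 0.74383

0.744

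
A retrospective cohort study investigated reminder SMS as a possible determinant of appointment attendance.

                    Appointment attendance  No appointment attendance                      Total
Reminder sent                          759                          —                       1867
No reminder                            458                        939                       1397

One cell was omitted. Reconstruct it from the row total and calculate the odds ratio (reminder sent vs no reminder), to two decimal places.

1.40

The missing cell is in the exposed row: 1867 − 759 = 1108.
So a = 759, b = 1108, c = 458, d = 939.
OR = (a·d)/(b·c) = (759 × 939) / (1108 × 458) = 712701 / 507464 = 1.40444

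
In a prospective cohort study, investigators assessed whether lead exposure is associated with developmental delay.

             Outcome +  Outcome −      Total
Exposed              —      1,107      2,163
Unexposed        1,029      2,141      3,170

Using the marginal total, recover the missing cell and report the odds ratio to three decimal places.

The missing cell is in the exposed row: 2163 − 1107 = 1056.
So a = 1056, b = 1107, c = 1029, d = 2141.
OR = (a·d)/(b·c) = (1056 × 2141) / (1107 × 1029) = 2260896 / 1139103 = 1.98480

1.985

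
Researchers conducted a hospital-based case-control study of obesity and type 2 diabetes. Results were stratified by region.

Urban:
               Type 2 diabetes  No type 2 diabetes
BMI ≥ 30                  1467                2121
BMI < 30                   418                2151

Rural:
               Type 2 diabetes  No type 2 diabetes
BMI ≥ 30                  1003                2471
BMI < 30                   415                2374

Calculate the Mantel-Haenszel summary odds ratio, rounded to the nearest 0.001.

2.901

OR_MH = Σ(aᵢdᵢ/nᵢ) / Σ(bᵢcᵢ/nᵢ), where nᵢ is the stratum total.
Stratum 1 (Urban): n = 6157; a·d/n = 1467·2151/6157 = 512.5089; b·c/n = 2121·418/6157 = 143.9951
Stratum 2 (Rural): n = 6263; a·d/n = 1003·2374/6263 = 380.1887; b·c/n = 2471·415/6263 = 163.7338
OR_MH = (512.5089 + 380.1887) / (143.9951 + 163.7338) = 892.6976 / 307.7290 = 2.90092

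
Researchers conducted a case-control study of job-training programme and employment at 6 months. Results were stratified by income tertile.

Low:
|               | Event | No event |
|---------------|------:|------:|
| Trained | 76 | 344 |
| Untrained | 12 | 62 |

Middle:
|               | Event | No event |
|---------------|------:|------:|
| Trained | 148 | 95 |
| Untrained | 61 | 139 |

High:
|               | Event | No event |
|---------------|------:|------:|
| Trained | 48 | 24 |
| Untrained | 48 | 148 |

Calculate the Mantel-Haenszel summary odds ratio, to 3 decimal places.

3.205

OR_MH = Σ(aᵢdᵢ/nᵢ) / Σ(bᵢcᵢ/nᵢ), where nᵢ is the stratum total.
Stratum 1 (Low): n = 494; a·d/n = 76·62/494 = 9.5385; b·c/n = 344·12/494 = 8.3563
Stratum 2 (Middle): n = 443; a·d/n = 148·139/443 = 46.4379; b·c/n = 95·61/443 = 13.0813
Stratum 3 (High): n = 268; a·d/n = 48·148/268 = 26.5075; b·c/n = 24·48/268 = 4.2985
OR_MH = (9.5385 + 46.4379 + 26.5075) / (8.3563 + 13.0813 + 4.2985) = 82.4838 / 25.7360 = 3.20499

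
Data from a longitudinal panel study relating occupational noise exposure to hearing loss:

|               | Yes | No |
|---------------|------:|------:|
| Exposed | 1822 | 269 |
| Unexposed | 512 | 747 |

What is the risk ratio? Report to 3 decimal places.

Cells: a = 1822, b = 269, c = 512, d = 747.
Risk in exposed = 1822/2091 = 0.87135; risk in unexposed = 512/1259 = 0.40667.
RR = 0.87135 / 0.40667 = 2.14264
The risk among the exposed is 2.14 times that among the unexposed.

2.143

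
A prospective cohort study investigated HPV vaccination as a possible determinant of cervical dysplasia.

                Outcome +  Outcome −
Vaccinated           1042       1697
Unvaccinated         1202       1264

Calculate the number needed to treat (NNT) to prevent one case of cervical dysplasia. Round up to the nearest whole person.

Risk in treated group = 1042/2739 = 0.38043; risk in control = 1202/2466 = 0.48743.
Absolute risk reduction = 0.48743 − 0.38043 = 0.10700
NNT = 1 / ARR = 1 / 0.10700 = 9.346 → round up → 10

10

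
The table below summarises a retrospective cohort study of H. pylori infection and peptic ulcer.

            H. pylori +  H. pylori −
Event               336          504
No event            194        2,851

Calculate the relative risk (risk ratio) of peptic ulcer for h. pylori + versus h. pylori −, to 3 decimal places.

4.220

Reading the table with exposure as columns: a = 336 (H. pylori +, case), b = 194 (H. pylori +, non-case), c = 504 (H. pylori −, case), d = 2851.
Risk in exposed = 336/530 = 0.63396; risk in unexposed = 504/3355 = 0.15022.
RR = 0.63396 / 0.15022 = 4.22013
The risk among the exposed is 4.22 times that among the unexposed.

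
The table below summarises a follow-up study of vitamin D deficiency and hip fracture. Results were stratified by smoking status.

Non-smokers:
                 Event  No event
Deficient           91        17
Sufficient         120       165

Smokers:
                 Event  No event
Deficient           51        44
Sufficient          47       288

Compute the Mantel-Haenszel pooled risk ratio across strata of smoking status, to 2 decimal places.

2.44

RR_MH = Σ(aᵢ·n₀ᵢ/nᵢ) / Σ(cᵢ·n₁ᵢ/nᵢ), with n₁ᵢ = aᵢ+bᵢ (exposed), n₀ᵢ = cᵢ+dᵢ (unexposed), nᵢ = n₁ᵢ+n₀ᵢ.
Stratum 1 (Non-smokers): n₁ = 108, n₀ = 285, n = 393; a·n₀/n = 91·285/393 = 65.9924; c·n₁/n = 120·108/393 = 32.9771
Stratum 2 (Smokers): n₁ = 95, n₀ = 335, n = 430; a·n₀/n = 51·335/430 = 39.7326; c·n₁/n = 47·95/430 = 10.3837
RR_MH = (65.9924 + 39.7326) / (32.9771 + 10.3837) = 105.7249 / 43.3608 = 2.43826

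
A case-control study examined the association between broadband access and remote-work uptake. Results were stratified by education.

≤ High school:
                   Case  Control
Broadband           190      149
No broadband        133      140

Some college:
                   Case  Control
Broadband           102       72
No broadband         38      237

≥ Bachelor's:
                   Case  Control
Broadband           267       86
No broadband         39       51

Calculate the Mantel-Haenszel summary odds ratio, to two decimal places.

2.78

OR_MH = Σ(aᵢdᵢ/nᵢ) / Σ(bᵢcᵢ/nᵢ), where nᵢ is the stratum total.
Stratum 1 (≤ High school): n = 612; a·d/n = 190·140/612 = 43.4641; b·c/n = 149·133/612 = 32.3807
Stratum 2 (Some college): n = 449; a·d/n = 102·237/449 = 53.8396; b·c/n = 72·38/449 = 6.0935
Stratum 3 (≥ Bachelor's): n = 443; a·d/n = 267·51/443 = 30.7381; b·c/n = 86·39/443 = 7.5711
OR_MH = (43.4641 + 53.8396 + 30.7381) / (32.3807 + 6.0935 + 7.5711) = 128.0418 / 46.0454 = 2.78078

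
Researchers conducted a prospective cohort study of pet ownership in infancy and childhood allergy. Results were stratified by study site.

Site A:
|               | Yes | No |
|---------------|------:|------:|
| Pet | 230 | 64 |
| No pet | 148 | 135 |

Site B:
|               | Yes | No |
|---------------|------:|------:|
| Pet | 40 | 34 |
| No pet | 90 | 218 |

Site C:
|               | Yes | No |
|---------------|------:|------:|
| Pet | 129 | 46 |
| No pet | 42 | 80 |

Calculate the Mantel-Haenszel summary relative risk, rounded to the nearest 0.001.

1.684

RR_MH = Σ(aᵢ·n₀ᵢ/nᵢ) / Σ(cᵢ·n₁ᵢ/nᵢ), with n₁ᵢ = aᵢ+bᵢ (exposed), n₀ᵢ = cᵢ+dᵢ (unexposed), nᵢ = n₁ᵢ+n₀ᵢ.
Stratum 1 (Site A): n₁ = 294, n₀ = 283, n = 577; a·n₀/n = 230·283/577 = 112.8076; c·n₁/n = 148·294/577 = 75.4107
Stratum 2 (Site B): n₁ = 74, n₀ = 308, n = 382; a·n₀/n = 40·308/382 = 32.2513; c·n₁/n = 90·74/382 = 17.4346
Stratum 3 (Site C): n₁ = 175, n₀ = 122, n = 297; a·n₀/n = 129·122/297 = 52.9899; c·n₁/n = 42·175/297 = 24.7475
RR_MH = (112.8076 + 32.2513 + 52.9899) / (75.4107 + 17.4346 + 24.7475) = 198.0488 / 117.5928 = 1.68419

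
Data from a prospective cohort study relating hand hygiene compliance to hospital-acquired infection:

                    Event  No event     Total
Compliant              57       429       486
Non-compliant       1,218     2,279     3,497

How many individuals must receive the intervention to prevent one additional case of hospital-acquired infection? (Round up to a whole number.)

Risk in treated group = 57/486 = 0.11728; risk in control = 1218/3497 = 0.34830.
Absolute risk reduction = 0.34830 − 0.11728 = 0.23101
NNT = 1 / ARR = 1 / 0.23101 = 4.329 → round up → 5

5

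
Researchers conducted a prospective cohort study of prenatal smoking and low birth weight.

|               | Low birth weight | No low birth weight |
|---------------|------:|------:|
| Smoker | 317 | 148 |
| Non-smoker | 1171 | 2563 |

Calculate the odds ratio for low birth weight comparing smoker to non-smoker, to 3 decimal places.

Cells: a = 317, b = 148, c = 1171, d = 2563.
OR = (a·d)/(b·c) = (317 × 2563) / (148 × 1171) = 812471 / 173308 = 4.68802
The odds of low birth weight are about 4.69 times as high in the smoker group.

4.688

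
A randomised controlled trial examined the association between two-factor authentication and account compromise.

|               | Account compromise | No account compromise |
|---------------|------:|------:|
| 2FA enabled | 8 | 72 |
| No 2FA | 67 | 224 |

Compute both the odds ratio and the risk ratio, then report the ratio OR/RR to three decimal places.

Cells: a = 8, b = 72, c = 67, d = 224.
OR = (8·224)/(72·67) = 1792/4824 = 0.37148
Risk in exposed = 8/80 = 0.10000; risk in unexposed = 67/291 = 0.23024; RR = 0.43433
OR/RR = 0.37148 / 0.43433 = 0.85529
The outcome is not rare, so the OR lies further from 1 than the RR.

0.855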